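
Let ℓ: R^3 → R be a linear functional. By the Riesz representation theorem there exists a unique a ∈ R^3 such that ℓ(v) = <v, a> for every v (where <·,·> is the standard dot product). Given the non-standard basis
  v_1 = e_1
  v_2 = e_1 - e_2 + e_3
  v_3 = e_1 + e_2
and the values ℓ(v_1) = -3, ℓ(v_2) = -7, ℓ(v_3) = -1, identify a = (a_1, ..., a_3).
a = (-3, 2, -2)

Write a = (a_1, ..., a_3) in the standard basis. For each basis vector v_i, ℓ(v_i) = <v_i, a> is a linear equation in the a_j's. Collect the n equations into a matrix system V a = ℓ, where row i of V is v_i (expressed in the standard basis). Since V is invertible (lower-triangular with 1s on the diagonal, up to permutation), solve by back-substitution:
  V =
[[1, 0, 0],
 [1, -1, 1],
 [1, 1, 0]]
  V a = (-3, -7, -1)
Solving gives a = (-3, 2, -2).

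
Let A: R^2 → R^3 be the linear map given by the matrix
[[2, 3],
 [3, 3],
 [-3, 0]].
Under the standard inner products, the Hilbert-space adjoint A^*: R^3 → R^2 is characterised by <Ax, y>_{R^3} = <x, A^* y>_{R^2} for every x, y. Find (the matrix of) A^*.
A^* = A^T =
[[2, 3, -3],
 [3, 3, 0]]

For real matrices with standard dot products, the defining identity <Ax, y> = <x, A^* y> gives (Ax)^T y = x^T (A^*) y, i.e. x^T A^T y = x^T (A^*) y. Since this holds for all x, y, we must have A^* = A^T. Therefore
A^* =
[[2, 3, -3],
 [3, 3, 0]].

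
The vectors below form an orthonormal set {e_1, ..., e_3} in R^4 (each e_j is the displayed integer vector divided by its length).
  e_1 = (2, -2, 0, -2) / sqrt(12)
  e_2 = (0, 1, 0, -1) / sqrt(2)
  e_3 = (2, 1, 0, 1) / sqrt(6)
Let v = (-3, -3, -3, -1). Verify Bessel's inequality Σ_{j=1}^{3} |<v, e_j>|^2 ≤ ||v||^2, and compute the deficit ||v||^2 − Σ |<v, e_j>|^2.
Σ |<v, e_j>|^2 = 19; ||v||^2 = 28; deficit = 9

Write each e_j = u_j / sqrt(<u_j, u_j>) where u_j is the displayed integer vector. Then <v, e_j> = <v, u_j> / sqrt(<u_j, u_j>), so |<v, e_j>|^2 = <v, u_j>^2 / <u_j, u_j>.
Coefficients: <v, e_1> = 2/sqrt(12), <v, e_2> = -2/sqrt(2), <v, e_3> = -10/sqrt(6).
Square and sum: Σ |<v, e_j>|^2 = 19.
Compute ||v||^2 = v·v = 28.
Deficit = 28 − 19 = 9 ≥ 0, confirming Bessel's inequality. (The deficit equals ||v − Σ <v,e_j> e_j||^2, the squared distance from v to span{e_j}.)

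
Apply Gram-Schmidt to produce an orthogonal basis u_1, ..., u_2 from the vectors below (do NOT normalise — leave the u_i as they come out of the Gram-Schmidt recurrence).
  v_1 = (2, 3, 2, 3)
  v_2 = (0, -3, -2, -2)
Orthogonal basis:
  u_1 = (2, 3, 2, 3)
  u_2 = (19/13, -21/26, -7/13, 5/26)

Apply the Gram-Schmidt recurrence
  u_1 = v_1
  u_i = v_i − Σ_{j<i} ((v_i · u_j) / (u_j · u_j)) · u_j.

Step by step this gives:
  u_1 = (2, 3, 2, 3)
  u_2 = (19/13, -21/26, -7/13, 5/26)

Orthogonality check:
  u_2 · u_1 = 0 (should be 0)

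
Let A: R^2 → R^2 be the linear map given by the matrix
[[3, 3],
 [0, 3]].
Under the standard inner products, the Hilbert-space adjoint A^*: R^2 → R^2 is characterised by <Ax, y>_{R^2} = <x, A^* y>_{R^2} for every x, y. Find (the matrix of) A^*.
A^* = A^T =
[[3, 0],
 [3, 3]]

For real matrices with standard dot products, the defining identity <Ax, y> = <x, A^* y> gives (Ax)^T y = x^T (A^*) y, i.e. x^T A^T y = x^T (A^*) y. Since this holds for all x, y, we must have A^* = A^T. Therefore
A^* =
[[3, 0],
 [3, 3]].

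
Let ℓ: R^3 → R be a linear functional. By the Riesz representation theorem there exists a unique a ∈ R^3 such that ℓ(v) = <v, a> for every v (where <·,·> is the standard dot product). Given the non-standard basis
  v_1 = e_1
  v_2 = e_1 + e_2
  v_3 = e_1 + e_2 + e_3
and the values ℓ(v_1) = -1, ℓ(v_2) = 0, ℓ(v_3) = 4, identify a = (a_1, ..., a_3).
a = (-1, 1, 4)

Write a = (a_1, ..., a_3) in the standard basis. For each basis vector v_i, ℓ(v_i) = <v_i, a> is a linear equation in the a_j's. Collect the n equations into a matrix system V a = ℓ, where row i of V is v_i (expressed in the standard basis). Since V is invertible (lower-triangular with 1s on the diagonal, up to permutation), solve by back-substitution:
  V =
[[1, 0, 0],
 [1, 1, 0],
 [1, 1, 1]]
  V a = (-1, 0, 4)
Solving gives a = (-1, 1, 4).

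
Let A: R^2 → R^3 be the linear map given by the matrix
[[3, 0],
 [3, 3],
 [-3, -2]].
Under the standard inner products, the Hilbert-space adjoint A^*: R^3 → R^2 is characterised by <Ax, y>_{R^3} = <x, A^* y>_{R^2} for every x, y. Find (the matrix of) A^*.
A^* = A^T =
[[3, 3, -3],
 [0, 3, -2]]

For real matrices with standard dot products, the defining identity <Ax, y> = <x, A^* y> gives (Ax)^T y = x^T (A^*) y, i.e. x^T A^T y = x^T (A^*) y. Since this holds for all x, y, we must have A^* = A^T. Therefore
A^* =
[[3, 3, -3],
 [0, 3, -2]].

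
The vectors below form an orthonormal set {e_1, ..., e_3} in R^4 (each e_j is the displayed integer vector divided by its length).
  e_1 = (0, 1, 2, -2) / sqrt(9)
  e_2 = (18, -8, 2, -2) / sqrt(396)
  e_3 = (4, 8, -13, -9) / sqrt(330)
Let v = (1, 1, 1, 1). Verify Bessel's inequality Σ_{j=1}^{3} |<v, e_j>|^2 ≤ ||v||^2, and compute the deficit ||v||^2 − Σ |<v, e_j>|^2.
Σ |<v, e_j>|^2 = 2/3; ||v||^2 = 4; deficit = 10/3

Write each e_j = u_j / sqrt(<u_j, u_j>) where u_j is the displayed integer vector. Then <v, e_j> = <v, u_j> / sqrt(<u_j, u_j>), so |<v, e_j>|^2 = <v, u_j>^2 / <u_j, u_j>.
Coefficients: <v, e_1> = 1/sqrt(9), <v, e_2> = 10/sqrt(396), <v, e_3> = -10/sqrt(330).
Square and sum: Σ |<v, e_j>|^2 = 2/3.
Compute ||v||^2 = v·v = 4.
Deficit = 4 − 2/3 = 10/3 ≥ 0, confirming Bessel's inequality. (The deficit equals ||v − Σ <v,e_j> e_j||^2, the squared distance from v to span{e_j}.)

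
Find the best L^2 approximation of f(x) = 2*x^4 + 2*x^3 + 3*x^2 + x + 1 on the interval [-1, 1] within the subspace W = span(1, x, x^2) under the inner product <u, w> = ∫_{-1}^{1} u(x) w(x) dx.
g(x) = 33*x^2/7 + 11*x/5 + 29/35

The best approximation g ∈ W is the orthogonal projection of f onto W. Writing g = a_0 + a_1 x + a_2 x^2, the coefficients solve the normal equations G · a = b where
  G_{ij} = <φ_i, φ_j> and b_i = <f, φ_i>, with φ_0 = 1, φ_1 = x, φ_2 = x^2.
G =
  [2, 0, 2/3]
  [0, 2/3, 0]
  [2/3, 0, 2/5],
b = (24/5, 22/15, 256/105).
Solving gives a_0 = 29/35, a_1 = 11/5, a_2 = 33/7, so
  g(x) = 33*x^2/7 + 11*x/5 + 29/35.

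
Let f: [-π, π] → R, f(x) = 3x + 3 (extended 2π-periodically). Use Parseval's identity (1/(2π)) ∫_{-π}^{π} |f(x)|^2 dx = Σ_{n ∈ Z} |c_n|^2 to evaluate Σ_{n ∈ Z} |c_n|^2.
Σ |c_n|^2 = 3π^2 + 9

Expand and integrate term by term over [-π, π]:
  ∫ (3x)^2 dx = 9·(2π^3/3); ∫ 2·3·(3)·x dx = 0 (odd integrand); ∫ 3^2 dx = 9·2π.
So (1/(2π)) ∫_{-π}^{π} (3x + 3)^2 dx = 9π^2/3 + 9 = 3π^2 + 9.
Parseval ⇒ Σ |c_n|^2 = 3π^2 + 9.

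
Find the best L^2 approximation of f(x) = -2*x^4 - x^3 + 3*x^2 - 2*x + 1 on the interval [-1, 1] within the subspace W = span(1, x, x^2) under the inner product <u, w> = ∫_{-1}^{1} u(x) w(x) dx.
g(x) = 9*x^2/7 - 13*x/5 + 41/35

The best approximation g ∈ W is the orthogonal projection of f onto W. Writing g = a_0 + a_1 x + a_2 x^2, the coefficients solve the normal equations G · a = b where
  G_{ij} = <φ_i, φ_j> and b_i = <f, φ_i>, with φ_0 = 1, φ_1 = x, φ_2 = x^2.
G =
  [2, 0, 2/3]
  [0, 2/3, 0]
  [2/3, 0, 2/5],
b = (16/5, -26/15, 136/105).
Solving gives a_0 = 41/35, a_1 = -13/5, a_2 = 9/7, so
  g(x) = 9*x^2/7 - 13*x/5 + 41/35.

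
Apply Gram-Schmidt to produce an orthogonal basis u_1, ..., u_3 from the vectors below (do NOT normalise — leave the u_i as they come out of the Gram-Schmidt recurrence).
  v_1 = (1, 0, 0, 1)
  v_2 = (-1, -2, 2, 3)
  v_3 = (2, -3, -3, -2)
Orthogonal basis:
  u_1 = (1, 0, 0, 1)
  u_2 = (-2, -2, 2, 2)
  u_3 = (1, -4, -2, -1)

Apply the Gram-Schmidt recurrence
  u_1 = v_1
  u_i = v_i − Σ_{j<i} ((v_i · u_j) / (u_j · u_j)) · u_j.

Step by step this gives:
  u_1 = (1, 0, 0, 1)
  u_2 = (-2, -2, 2, 2)
  u_3 = (1, -4, -2, -1)

Orthogonality check:
  u_2 · u_1 = 0 (should be 0)
  u_3 · u_1 = 0 (should be 0)
  u_3 · u_2 = 0 (should be 0)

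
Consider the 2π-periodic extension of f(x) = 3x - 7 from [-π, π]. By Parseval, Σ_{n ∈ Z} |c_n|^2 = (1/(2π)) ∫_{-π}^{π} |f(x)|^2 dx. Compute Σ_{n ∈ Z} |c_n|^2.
Σ |c_n|^2 = 3π^2 + 49

Expand and integrate term by term over [-π, π]:
  ∫ (3x)^2 dx = 9·(2π^3/3); ∫ 2·3·(-7)·x dx = 0 (odd integrand); ∫ (-7)^2 dx = 49·2π.
So (1/(2π)) ∫_{-π}^{π} (3x - 7)^2 dx = 9π^2/3 + 49 = 3π^2 + 49.
Parseval ⇒ Σ |c_n|^2 = 3π^2 + 49.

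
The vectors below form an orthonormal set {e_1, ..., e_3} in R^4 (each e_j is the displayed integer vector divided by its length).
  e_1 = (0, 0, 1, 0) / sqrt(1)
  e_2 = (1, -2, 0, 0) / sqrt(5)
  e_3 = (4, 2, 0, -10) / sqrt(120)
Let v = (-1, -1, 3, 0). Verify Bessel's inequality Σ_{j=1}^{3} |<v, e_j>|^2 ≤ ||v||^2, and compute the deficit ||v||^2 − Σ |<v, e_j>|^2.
Σ |<v, e_j>|^2 = 19/2; ||v||^2 = 11; deficit = 3/2

Write each e_j = u_j / sqrt(<u_j, u_j>) where u_j is the displayed integer vector. Then <v, e_j> = <v, u_j> / sqrt(<u_j, u_j>), so |<v, e_j>|^2 = <v, u_j>^2 / <u_j, u_j>.
Coefficients: <v, e_1> = 3/sqrt(1), <v, e_2> = 1/sqrt(5), <v, e_3> = -6/sqrt(120).
Square and sum: Σ |<v, e_j>|^2 = 19/2.
Compute ||v||^2 = v·v = 11.
Deficit = 11 − 19/2 = 3/2 ≥ 0, confirming Bessel's inequality. (The deficit equals ||v − Σ <v,e_j> e_j||^2, the squared distance from v to span{e_j}.)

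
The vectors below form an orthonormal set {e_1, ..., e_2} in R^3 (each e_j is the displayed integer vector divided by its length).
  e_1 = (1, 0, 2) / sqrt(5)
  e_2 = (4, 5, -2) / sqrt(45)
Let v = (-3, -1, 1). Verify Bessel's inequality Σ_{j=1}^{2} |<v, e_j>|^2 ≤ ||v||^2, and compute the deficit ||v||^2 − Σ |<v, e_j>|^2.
Σ |<v, e_j>|^2 = 74/9; ||v||^2 = 11; deficit = 25/9

Write each e_j = u_j / sqrt(<u_j, u_j>) where u_j is the displayed integer vector. Then <v, e_j> = <v, u_j> / sqrt(<u_j, u_j>), so |<v, e_j>|^2 = <v, u_j>^2 / <u_j, u_j>.
Coefficients: <v, e_1> = -1/sqrt(5), <v, e_2> = -19/sqrt(45).
Square and sum: Σ |<v, e_j>|^2 = 74/9.
Compute ||v||^2 = v·v = 11.
Deficit = 11 − 74/9 = 25/9 ≥ 0, confirming Bessel's inequality. (The deficit equals ||v − Σ <v,e_j> e_j||^2, the squared distance from v to span{e_j}.)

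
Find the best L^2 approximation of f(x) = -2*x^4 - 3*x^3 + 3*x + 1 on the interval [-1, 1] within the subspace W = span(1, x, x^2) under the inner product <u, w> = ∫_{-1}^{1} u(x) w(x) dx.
g(x) = -12*x^2/7 + 6*x/5 + 41/35

The best approximation g ∈ W is the orthogonal projection of f onto W. Writing g = a_0 + a_1 x + a_2 x^2, the coefficients solve the normal equations G · a = b where
  G_{ij} = <φ_i, φ_j> and b_i = <f, φ_i>, with φ_0 = 1, φ_1 = x, φ_2 = x^2.
G =
  [2, 0, 2/3]
  [0, 2/3, 0]
  [2/3, 0, 2/5],
b = (6/5, 4/5, 2/21).
Solving gives a_0 = 41/35, a_1 = 6/5, a_2 = -12/7, so
  g(x) = -12*x^2/7 + 6*x/5 + 41/35.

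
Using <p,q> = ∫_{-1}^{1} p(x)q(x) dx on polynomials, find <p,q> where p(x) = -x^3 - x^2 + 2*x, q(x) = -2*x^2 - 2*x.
<p,q> = -16/15

Expand the product: p(x)·q(x) = 2*x^5 + 4*x^4 - 2*x^3 - 4*x^2.
∫_{-1}^{1} of each monomial x^k gives [2/(k+1) if k even, 0 if k odd]. Integrating term-by-term (or equivalently evaluating the antiderivative F(x) = x^6/3 + 4*x^5/5 - x^4/2 - 4*x^3/3 at the endpoints):
  F(1) − F(−1) = -7/10 − (11/30) = -16/15.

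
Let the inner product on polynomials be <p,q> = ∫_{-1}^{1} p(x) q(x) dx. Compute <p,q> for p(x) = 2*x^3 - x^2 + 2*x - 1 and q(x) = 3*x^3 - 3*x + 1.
<p,q> = -104/21

Expand the product: p(x)·q(x) = 6*x^6 - 3*x^5 + 2*x^3 - 7*x^2 + 5*x - 1.
∫_{-1}^{1} of each monomial x^k gives [2/(k+1) if k even, 0 if k odd]. Integrating term-by-term (or equivalently evaluating the antiderivative F(x) = 6*x^7/7 - x^6/2 + x^4/2 - 7*x^3/3 + 5*x^2/2 - x at the endpoints):
  F(1) − F(−1) = 1/42 − (209/42) = -104/21.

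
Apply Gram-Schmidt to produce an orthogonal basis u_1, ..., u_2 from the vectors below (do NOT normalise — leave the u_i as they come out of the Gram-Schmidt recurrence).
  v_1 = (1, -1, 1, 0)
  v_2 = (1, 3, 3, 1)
Orthogonal basis:
  u_1 = (1, -1, 1, 0)
  u_2 = (2/3, 10/3, 8/3, 1)

Apply the Gram-Schmidt recurrence
  u_1 = v_1
  u_i = v_i − Σ_{j<i} ((v_i · u_j) / (u_j · u_j)) · u_j.

Step by step this gives:
  u_1 = (1, -1, 1, 0)
  u_2 = (2/3, 10/3, 8/3, 1)

Orthogonality check:
  u_2 · u_1 = 0 (should be 0)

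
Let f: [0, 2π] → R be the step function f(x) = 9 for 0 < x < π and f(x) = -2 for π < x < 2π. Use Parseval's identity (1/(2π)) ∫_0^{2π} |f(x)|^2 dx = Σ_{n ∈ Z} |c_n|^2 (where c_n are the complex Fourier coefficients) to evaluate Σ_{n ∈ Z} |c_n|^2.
Σ |c_n|^2 = 85/2

Parseval equates the L^2 energy of f (normalised by 1/(2π)) with the ℓ^2 sum of its Fourier coefficients: (1/(2π)) ∫_0^{2π} |f|^2 = Σ |c_n|^2.
Compute the left side: (1/(2π)) [∫_0^π 9^2 dx + ∫_π^{2π} (-2)^2 dx] = (1/(2π)) · (81π + 4π) = (81 + 4)/2 = 85/2.
So Σ_{n ∈ Z} |c_n|^2 = 85/2.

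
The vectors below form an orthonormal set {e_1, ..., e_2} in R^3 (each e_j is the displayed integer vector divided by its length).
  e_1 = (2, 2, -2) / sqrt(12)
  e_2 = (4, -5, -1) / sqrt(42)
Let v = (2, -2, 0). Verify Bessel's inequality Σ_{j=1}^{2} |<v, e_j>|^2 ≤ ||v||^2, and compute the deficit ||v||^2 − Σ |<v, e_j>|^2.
Σ |<v, e_j>|^2 = 54/7; ||v||^2 = 8; deficit = 2/7

Write each e_j = u_j / sqrt(<u_j, u_j>) where u_j is the displayed integer vector. Then <v, e_j> = <v, u_j> / sqrt(<u_j, u_j>), so |<v, e_j>|^2 = <v, u_j>^2 / <u_j, u_j>.
Coefficients: <v, e_1> = 0/sqrt(12), <v, e_2> = 18/sqrt(42).
Square and sum: Σ |<v, e_j>|^2 = 54/7.
Compute ||v||^2 = v·v = 8.
Deficit = 8 − 54/7 = 2/7 ≥ 0, confirming Bessel's inequality. (The deficit equals ||v − Σ <v,e_j> e_j||^2, the squared distance from v to span{e_j}.)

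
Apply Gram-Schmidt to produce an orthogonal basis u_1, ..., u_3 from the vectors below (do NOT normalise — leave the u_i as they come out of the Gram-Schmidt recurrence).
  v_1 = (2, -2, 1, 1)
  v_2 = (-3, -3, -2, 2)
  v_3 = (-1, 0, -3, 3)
Orthogonal basis:
  u_1 = (2, -2, 1, 1)
  u_2 = (-3, -3, -2, 2)
  u_3 = (147/130, 173/130, -107/65, 133/65)

Apply the Gram-Schmidt recurrence
  u_1 = v_1
  u_i = v_i − Σ_{j<i} ((v_i · u_j) / (u_j · u_j)) · u_j.

Step by step this gives:
  u_1 = (2, -2, 1, 1)
  u_2 = (-3, -3, -2, 2)
  u_3 = (147/130, 173/130, -107/65, 133/65)

Orthogonality check:
  u_2 · u_1 = 0 (should be 0)
  u_3 · u_1 = 0 (should be 0)
  u_3 · u_2 = 0 (should be 0)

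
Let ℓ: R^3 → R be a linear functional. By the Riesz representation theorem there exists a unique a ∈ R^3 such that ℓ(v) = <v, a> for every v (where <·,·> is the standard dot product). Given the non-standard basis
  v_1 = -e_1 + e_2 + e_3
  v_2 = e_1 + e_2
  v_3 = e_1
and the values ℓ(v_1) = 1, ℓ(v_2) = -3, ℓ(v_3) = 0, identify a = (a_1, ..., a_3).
a = (0, -3, 4)

Write a = (a_1, ..., a_3) in the standard basis. For each basis vector v_i, ℓ(v_i) = <v_i, a> is a linear equation in the a_j's. Collect the n equations into a matrix system V a = ℓ, where row i of V is v_i (expressed in the standard basis). Since V is invertible (lower-triangular with 1s on the diagonal, up to permutation), solve by back-substitution:
  V =
[[-1, 1, 1],
 [1, 1, 0],
 [1, 0, 0]]
  V a = (1, -3, 0)
Solving gives a = (0, -3, 4).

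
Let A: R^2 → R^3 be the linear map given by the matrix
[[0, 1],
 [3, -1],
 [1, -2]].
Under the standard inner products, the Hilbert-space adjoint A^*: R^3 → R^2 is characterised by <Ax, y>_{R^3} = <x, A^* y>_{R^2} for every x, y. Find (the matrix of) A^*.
A^* = A^T =
[[0, 3, 1],
 [1, -1, -2]]

For real matrices with standard dot products, the defining identity <Ax, y> = <x, A^* y> gives (Ax)^T y = x^T (A^*) y, i.e. x^T A^T y = x^T (A^*) y. Since this holds for all x, y, we must have A^* = A^T. Therefore
A^* =
[[0, 3, 1],
 [1, -1, -2]].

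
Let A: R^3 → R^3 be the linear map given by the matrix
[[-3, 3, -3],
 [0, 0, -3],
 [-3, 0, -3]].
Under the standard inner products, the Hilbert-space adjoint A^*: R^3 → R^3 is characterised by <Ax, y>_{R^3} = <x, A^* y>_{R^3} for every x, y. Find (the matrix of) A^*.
A^* = A^T =
[[-3, 0, -3],
 [3, 0, 0],
 [-3, -3, -3]]

For real matrices with standard dot products, the defining identity <Ax, y> = <x, A^* y> gives (Ax)^T y = x^T (A^*) y, i.e. x^T A^T y = x^T (A^*) y. Since this holds for all x, y, we must have A^* = A^T. Therefore
A^* =
[[-3, 0, -3],
 [3, 0, 0],
 [-3, -3, -3]].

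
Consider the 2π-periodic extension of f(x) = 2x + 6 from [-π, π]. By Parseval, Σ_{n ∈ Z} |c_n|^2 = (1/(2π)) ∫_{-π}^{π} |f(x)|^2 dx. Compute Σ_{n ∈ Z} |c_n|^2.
Σ |c_n|^2 = 4π^2/3 + 36

Expand and integrate term by term over [-π, π]:
  ∫ (2x)^2 dx = 4·(2π^3/3); ∫ 2·2·(6)·x dx = 0 (odd integrand); ∫ 6^2 dx = 36·2π.
So (1/(2π)) ∫_{-π}^{π} (2x + 6)^2 dx = 4π^2/3 + 36 = 4π^2/3 + 36.
Parseval ⇒ Σ |c_n|^2 = 4π^2/3 + 36.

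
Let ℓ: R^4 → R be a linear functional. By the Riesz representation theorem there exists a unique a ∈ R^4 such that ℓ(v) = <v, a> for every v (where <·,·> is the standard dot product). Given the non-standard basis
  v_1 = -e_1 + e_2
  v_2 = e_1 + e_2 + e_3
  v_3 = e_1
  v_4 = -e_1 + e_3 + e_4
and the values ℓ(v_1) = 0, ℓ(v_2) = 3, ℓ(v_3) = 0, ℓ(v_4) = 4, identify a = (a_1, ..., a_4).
a = (0, 0, 3, 1)

Write a = (a_1, ..., a_4) in the standard basis. For each basis vector v_i, ℓ(v_i) = <v_i, a> is a linear equation in the a_j's. Collect the n equations into a matrix system V a = ℓ, where row i of V is v_i (expressed in the standard basis). Since V is invertible (lower-triangular with 1s on the diagonal, up to permutation), solve by back-substitution:
  V =
[[-1, 1, 0, 0],
 [1, 1, 1, 0],
 [1, 0, 0, 0],
 [-1, 0, 1, 1]]
  V a = (0, 3, 0, 4)
Solving gives a = (0, 0, 3, 1).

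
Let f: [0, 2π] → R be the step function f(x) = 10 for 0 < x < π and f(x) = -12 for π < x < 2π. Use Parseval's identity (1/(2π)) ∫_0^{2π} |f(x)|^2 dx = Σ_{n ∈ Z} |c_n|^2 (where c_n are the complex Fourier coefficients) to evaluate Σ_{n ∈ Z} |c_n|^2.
Σ |c_n|^2 = 122

Parseval equates the L^2 energy of f (normalised by 1/(2π)) with the ℓ^2 sum of its Fourier coefficients: (1/(2π)) ∫_0^{2π} |f|^2 = Σ |c_n|^2.
Compute the left side: (1/(2π)) [∫_0^π 10^2 dx + ∫_π^{2π} (-12)^2 dx] = (1/(2π)) · (100π + 144π) = (100 + 144)/2 = 122.
So Σ_{n ∈ Z} |c_n|^2 = 122.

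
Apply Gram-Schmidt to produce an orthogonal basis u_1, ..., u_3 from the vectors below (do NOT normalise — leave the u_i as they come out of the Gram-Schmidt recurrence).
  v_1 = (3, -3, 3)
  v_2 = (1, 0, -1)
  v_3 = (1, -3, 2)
Orthogonal basis:
  u_1 = (3, -3, 3)
  u_2 = (1, 0, -1)
  u_3 = (-1/2, -1, -1/2)

Apply the Gram-Schmidt recurrence
  u_1 = v_1
  u_i = v_i − Σ_{j<i} ((v_i · u_j) / (u_j · u_j)) · u_j.

Step by step this gives:
  u_1 = (3, -3, 3)
  u_2 = (1, 0, -1)
  u_3 = (-1/2, -1, -1/2)

Orthogonality check:
  u_2 · u_1 = 0 (should be 0)
  u_3 · u_1 = 0 (should be 0)
  u_3 · u_2 = 0 (should be 0)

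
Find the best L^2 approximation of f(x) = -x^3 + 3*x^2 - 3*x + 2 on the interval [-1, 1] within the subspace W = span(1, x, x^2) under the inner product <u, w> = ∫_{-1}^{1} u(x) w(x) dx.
g(x) = 3*x^2 - 18*x/5 + 2

The best approximation g ∈ W is the orthogonal projection of f onto W. Writing g = a_0 + a_1 x + a_2 x^2, the coefficients solve the normal equations G · a = b where
  G_{ij} = <φ_i, φ_j> and b_i = <f, φ_i>, with φ_0 = 1, φ_1 = x, φ_2 = x^2.
G =
  [2, 0, 2/3]
  [0, 2/3, 0]
  [2/3, 0, 2/5],
b = (6, -12/5, 38/15).
Solving gives a_0 = 2, a_1 = -18/5, a_2 = 3, so
  g(x) = 3*x^2 - 18*x/5 + 2.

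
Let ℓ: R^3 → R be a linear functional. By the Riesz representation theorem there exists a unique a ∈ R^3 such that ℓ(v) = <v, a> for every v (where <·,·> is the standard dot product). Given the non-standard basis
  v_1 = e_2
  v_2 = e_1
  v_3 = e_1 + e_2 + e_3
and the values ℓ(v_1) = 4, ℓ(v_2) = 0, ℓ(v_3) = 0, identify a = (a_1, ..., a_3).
a = (0, 4, -4)

Write a = (a_1, ..., a_3) in the standard basis. For each basis vector v_i, ℓ(v_i) = <v_i, a> is a linear equation in the a_j's. Collect the n equations into a matrix system V a = ℓ, where row i of V is v_i (expressed in the standard basis). Since V is invertible (lower-triangular with 1s on the diagonal, up to permutation), solve by back-substitution:
  V =
[[0, 1, 0],
 [1, 0, 0],
 [1, 1, 1]]
  V a = (4, 0, 0)
Solving gives a = (0, 4, -4).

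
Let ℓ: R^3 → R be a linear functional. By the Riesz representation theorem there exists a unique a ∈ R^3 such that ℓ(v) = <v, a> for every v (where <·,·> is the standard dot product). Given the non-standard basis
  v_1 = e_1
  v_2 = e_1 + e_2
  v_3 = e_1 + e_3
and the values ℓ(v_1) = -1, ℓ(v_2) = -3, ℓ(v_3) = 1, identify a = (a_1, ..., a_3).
a = (-1, -2, 2)

Write a = (a_1, ..., a_3) in the standard basis. For each basis vector v_i, ℓ(v_i) = <v_i, a> is a linear equation in the a_j's. Collect the n equations into a matrix system V a = ℓ, where row i of V is v_i (expressed in the standard basis). Since V is invertible (lower-triangular with 1s on the diagonal, up to permutation), solve by back-substitution:
  V =
[[1, 0, 0],
 [1, 1, 0],
 [1, 0, 1]]
  V a = (-1, -3, 1)
Solving gives a = (-1, -2, 2).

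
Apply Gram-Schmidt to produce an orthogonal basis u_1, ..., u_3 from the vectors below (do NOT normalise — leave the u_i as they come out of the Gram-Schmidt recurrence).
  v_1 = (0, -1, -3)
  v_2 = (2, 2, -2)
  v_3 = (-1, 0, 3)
Orthogonal basis:
  u_1 = (0, -1, -3)
  u_2 = (2, 12/5, -4/5)
  u_3 = (-2/13, 3/26, -1/26)

Apply the Gram-Schmidt recurrence
  u_1 = v_1
  u_i = v_i − Σ_{j<i} ((v_i · u_j) / (u_j · u_j)) · u_j.

Step by step this gives:
  u_1 = (0, -1, -3)
  u_2 = (2, 12/5, -4/5)
  u_3 = (-2/13, 3/26, -1/26)

Orthogonality check:
  u_2 · u_1 = 0 (should be 0)
  u_3 · u_1 = 0 (should be 0)
  u_3 · u_2 = 0 (should be 0)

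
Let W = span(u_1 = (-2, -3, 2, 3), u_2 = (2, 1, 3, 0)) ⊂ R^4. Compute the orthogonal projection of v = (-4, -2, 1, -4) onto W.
proj_W(v) = (-454/363, -325/363, -436/363, 49/121)

Set up U = [u_1 | ... | u_2] ∈ R^(4×2). The projector onto W = col(U) is P = U (U^T U)^(-1) U^T.
Compute U^T U =
  [26, -1]
  [-1, 14],
and U^T v = (4, -7).
Solve U^T U · c = U^T v for the coefficients: c = (49/363, -178/363). The projection is proj_W(v) = U c.
Check: (v - proj_W(v)) · u_1 = 0  (should be 0).
Check: (v - proj_W(v)) · u_2 = 0  (should be 0).
Result: proj_W(v) = (-454/363, -325/363, -436/363, 49/121).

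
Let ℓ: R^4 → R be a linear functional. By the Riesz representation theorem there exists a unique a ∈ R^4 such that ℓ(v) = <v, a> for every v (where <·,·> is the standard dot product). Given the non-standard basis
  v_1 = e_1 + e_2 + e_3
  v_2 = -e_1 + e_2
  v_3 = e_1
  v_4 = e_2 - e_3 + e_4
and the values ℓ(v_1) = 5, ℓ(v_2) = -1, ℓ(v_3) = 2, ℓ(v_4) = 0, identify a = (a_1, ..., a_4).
a = (2, 1, 2, 1)

Write a = (a_1, ..., a_4) in the standard basis. For each basis vector v_i, ℓ(v_i) = <v_i, a> is a linear equation in the a_j's. Collect the n equations into a matrix system V a = ℓ, where row i of V is v_i (expressed in the standard basis). Since V is invertible (lower-triangular with 1s on the diagonal, up to permutation), solve by back-substitution:
  V =
[[1, 1, 1, 0],
 [-1, 1, 0, 0],
 [1, 0, 0, 0],
 [0, 1, -1, 1]]
  V a = (5, -1, 2, 0)
Solving gives a = (2, 1, 2, 1).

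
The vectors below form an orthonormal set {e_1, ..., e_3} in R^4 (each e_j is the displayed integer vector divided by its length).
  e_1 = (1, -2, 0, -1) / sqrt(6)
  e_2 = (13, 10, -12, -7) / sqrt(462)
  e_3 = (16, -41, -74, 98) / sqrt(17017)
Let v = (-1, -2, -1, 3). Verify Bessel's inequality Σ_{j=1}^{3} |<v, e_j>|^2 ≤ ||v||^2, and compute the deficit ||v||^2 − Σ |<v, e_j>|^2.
Σ |<v, e_j>|^2 = 3290/221; ||v||^2 = 15; deficit = 25/221

Write each e_j = u_j / sqrt(<u_j, u_j>) where u_j is the displayed integer vector. Then <v, e_j> = <v, u_j> / sqrt(<u_j, u_j>), so |<v, e_j>|^2 = <v, u_j>^2 / <u_j, u_j>.
Coefficients: <v, e_1> = 0/sqrt(6), <v, e_2> = -42/sqrt(462), <v, e_3> = 434/sqrt(17017).
Square and sum: Σ |<v, e_j>|^2 = 3290/221.
Compute ||v||^2 = v·v = 15.
Deficit = 15 − 3290/221 = 25/221 ≥ 0, confirming Bessel's inequality. (The deficit equals ||v − Σ <v,e_j> e_j||^2, the squared distance from v to span{e_j}.)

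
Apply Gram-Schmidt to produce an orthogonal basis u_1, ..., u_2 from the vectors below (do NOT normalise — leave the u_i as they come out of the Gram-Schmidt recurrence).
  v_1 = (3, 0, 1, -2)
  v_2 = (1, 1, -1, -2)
Orthogonal basis:
  u_1 = (3, 0, 1, -2)
  u_2 = (-2/7, 1, -10/7, -8/7)

Apply the Gram-Schmidt recurrence
  u_1 = v_1
  u_i = v_i − Σ_{j<i} ((v_i · u_j) / (u_j · u_j)) · u_j.

Step by step this gives:
  u_1 = (3, 0, 1, -2)
  u_2 = (-2/7, 1, -10/7, -8/7)

Orthogonality check:
  u_2 · u_1 = 0 (should be 0)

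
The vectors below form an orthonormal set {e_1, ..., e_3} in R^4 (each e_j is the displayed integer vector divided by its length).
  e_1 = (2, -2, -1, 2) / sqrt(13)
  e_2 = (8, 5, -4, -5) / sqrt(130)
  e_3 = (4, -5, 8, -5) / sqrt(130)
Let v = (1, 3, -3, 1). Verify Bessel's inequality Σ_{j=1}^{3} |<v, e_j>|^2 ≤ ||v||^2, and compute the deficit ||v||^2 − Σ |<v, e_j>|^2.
Σ |<v, e_j>|^2 = 251/13; ||v||^2 = 20; deficit = 9/13

Write each e_j = u_j / sqrt(<u_j, u_j>) where u_j is the displayed integer vector. Then <v, e_j> = <v, u_j> / sqrt(<u_j, u_j>), so |<v, e_j>|^2 = <v, u_j>^2 / <u_j, u_j>.
Coefficients: <v, e_1> = 1/sqrt(13), <v, e_2> = 30/sqrt(130), <v, e_3> = -40/sqrt(130).
Square and sum: Σ |<v, e_j>|^2 = 251/13.
Compute ||v||^2 = v·v = 20.
Deficit = 20 − 251/13 = 9/13 ≥ 0, confirming Bessel's inequality. (The deficit equals ||v − Σ <v,e_j> e_j||^2, the squared distance from v to span{e_j}.)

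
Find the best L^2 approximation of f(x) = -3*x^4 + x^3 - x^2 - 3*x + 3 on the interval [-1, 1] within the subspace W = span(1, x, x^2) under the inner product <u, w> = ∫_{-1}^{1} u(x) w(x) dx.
g(x) = -25*x^2/7 - 12*x/5 + 114/35

The best approximation g ∈ W is the orthogonal projection of f onto W. Writing g = a_0 + a_1 x + a_2 x^2, the coefficients solve the normal equations G · a = b where
  G_{ij} = <φ_i, φ_j> and b_i = <f, φ_i>, with φ_0 = 1, φ_1 = x, φ_2 = x^2.
G =
  [2, 0, 2/3]
  [0, 2/3, 0]
  [2/3, 0, 2/5],
b = (62/15, -8/5, 26/35).
Solving gives a_0 = 114/35, a_1 = -12/5, a_2 = -25/7, so
  g(x) = -25*x^2/7 - 12*x/5 + 114/35.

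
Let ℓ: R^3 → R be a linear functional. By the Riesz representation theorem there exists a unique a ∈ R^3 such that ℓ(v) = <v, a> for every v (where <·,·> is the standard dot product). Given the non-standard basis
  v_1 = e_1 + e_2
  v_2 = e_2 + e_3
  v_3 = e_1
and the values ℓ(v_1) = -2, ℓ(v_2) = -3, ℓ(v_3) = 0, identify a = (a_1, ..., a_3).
a = (0, -2, -1)

Write a = (a_1, ..., a_3) in the standard basis. For each basis vector v_i, ℓ(v_i) = <v_i, a> is a linear equation in the a_j's. Collect the n equations into a matrix system V a = ℓ, where row i of V is v_i (expressed in the standard basis). Since V is invertible (lower-triangular with 1s on the diagonal, up to permutation), solve by back-substitution:
  V =
[[1, 1, 0],
 [0, 1, 1],
 [1, 0, 0]]
  V a = (-2, -3, 0)
Solving gives a = (0, -2, -1).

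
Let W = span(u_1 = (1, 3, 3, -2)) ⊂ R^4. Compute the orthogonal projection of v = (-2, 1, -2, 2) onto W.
proj_W(v) = (-9/23, -27/23, -27/23, 18/23)

Set up U = [u_1 | ... | u_1] ∈ R^(4×1). The projector onto W = col(U) is P = U (U^T U)^(-1) U^T.
Compute U^T U =
  [23],
and U^T v = (-9).
Solve U^T U · c = U^T v for the coefficients: c = (-9/23). The projection is proj_W(v) = U c.
Check: (v - proj_W(v)) · u_1 = 0  (should be 0).
Result: proj_W(v) = (-9/23, -27/23, -27/23, 18/23).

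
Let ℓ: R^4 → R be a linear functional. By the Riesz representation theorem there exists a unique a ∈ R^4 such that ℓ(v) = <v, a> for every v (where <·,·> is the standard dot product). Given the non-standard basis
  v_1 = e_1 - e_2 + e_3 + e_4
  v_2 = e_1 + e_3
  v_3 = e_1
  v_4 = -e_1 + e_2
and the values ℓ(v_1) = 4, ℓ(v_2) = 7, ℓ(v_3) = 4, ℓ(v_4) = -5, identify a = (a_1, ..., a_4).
a = (4, -1, 3, -4)

Write a = (a_1, ..., a_4) in the standard basis. For each basis vector v_i, ℓ(v_i) = <v_i, a> is a linear equation in the a_j's. Collect the n equations into a matrix system V a = ℓ, where row i of V is v_i (expressed in the standard basis). Since V is invertible (lower-triangular with 1s on the diagonal, up to permutation), solve by back-substitution:
  V =
[[1, -1, 1, 1],
 [1, 0, 1, 0],
 [1, 0, 0, 0],
 [-1, 1, 0, 0]]
  V a = (4, 7, 4, -5)
Solving gives a = (4, -1, 3, -4).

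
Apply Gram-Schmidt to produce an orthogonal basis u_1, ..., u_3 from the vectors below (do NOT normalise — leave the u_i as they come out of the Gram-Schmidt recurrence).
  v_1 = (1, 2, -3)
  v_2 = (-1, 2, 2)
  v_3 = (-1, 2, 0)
Orthogonal basis:
  u_1 = (1, 2, -3)
  u_2 = (-11/14, 17/7, 19/14)
  u_3 = (-80/117, -8/117, -32/117)

Apply the Gram-Schmidt recurrence
  u_1 = v_1
  u_i = v_i − Σ_{j<i} ((v_i · u_j) / (u_j · u_j)) · u_j.

Step by step this gives:
  u_1 = (1, 2, -3)
  u_2 = (-11/14, 17/7, 19/14)
  u_3 = (-80/117, -8/117, -32/117)

Orthogonality check:
  u_2 · u_1 = 0 (should be 0)
  u_3 · u_1 = 0 (should be 0)
  u_3 · u_2 = 0 (should be 0)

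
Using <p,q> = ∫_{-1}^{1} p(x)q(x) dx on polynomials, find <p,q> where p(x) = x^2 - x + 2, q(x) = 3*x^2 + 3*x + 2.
<p,q> = 188/15

Expand the product: p(x)·q(x) = 3*x^4 + 5*x^2 + 4*x + 4.
∫_{-1}^{1} of each monomial x^k gives [2/(k+1) if k even, 0 if k odd]. Integrating term-by-term (or equivalently evaluating the antiderivative F(x) = 3*x^5/5 + 5*x^3/3 + 2*x^2 + 4*x at the endpoints):
  F(1) − F(−1) = 124/15 − (-64/15) = 188/15.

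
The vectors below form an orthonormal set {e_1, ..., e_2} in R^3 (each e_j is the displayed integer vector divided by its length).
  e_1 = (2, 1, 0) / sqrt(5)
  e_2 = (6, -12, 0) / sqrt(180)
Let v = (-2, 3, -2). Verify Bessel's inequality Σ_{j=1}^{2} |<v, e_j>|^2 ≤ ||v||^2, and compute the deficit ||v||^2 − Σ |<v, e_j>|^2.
Σ |<v, e_j>|^2 = 13; ||v||^2 = 17; deficit = 4

Write each e_j = u_j / sqrt(<u_j, u_j>) where u_j is the displayed integer vector. Then <v, e_j> = <v, u_j> / sqrt(<u_j, u_j>), so |<v, e_j>|^2 = <v, u_j>^2 / <u_j, u_j>.
Coefficients: <v, e_1> = -1/sqrt(5), <v, e_2> = -48/sqrt(180).
Square and sum: Σ |<v, e_j>|^2 = 13.
Compute ||v||^2 = v·v = 17.
Deficit = 17 − 13 = 4 ≥ 0, confirming Bessel's inequality. (The deficit equals ||v − Σ <v,e_j> e_j||^2, the squared distance from v to span{e_j}.)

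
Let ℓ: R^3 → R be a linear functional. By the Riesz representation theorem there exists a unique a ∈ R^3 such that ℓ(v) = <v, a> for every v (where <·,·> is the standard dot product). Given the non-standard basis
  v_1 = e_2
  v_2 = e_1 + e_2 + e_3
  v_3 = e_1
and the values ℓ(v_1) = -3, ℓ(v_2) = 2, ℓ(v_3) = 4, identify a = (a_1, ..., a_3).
a = (4, -3, 1)

Write a = (a_1, ..., a_3) in the standard basis. For each basis vector v_i, ℓ(v_i) = <v_i, a> is a linear equation in the a_j's. Collect the n equations into a matrix system V a = ℓ, where row i of V is v_i (expressed in the standard basis). Since V is invertible (lower-triangular with 1s on the diagonal, up to permutation), solve by back-substitution:
  V =
[[0, 1, 0],
 [1, 1, 1],
 [1, 0, 0]]
  V a = (-3, 2, 4)
Solving gives a = (4, -3, 1).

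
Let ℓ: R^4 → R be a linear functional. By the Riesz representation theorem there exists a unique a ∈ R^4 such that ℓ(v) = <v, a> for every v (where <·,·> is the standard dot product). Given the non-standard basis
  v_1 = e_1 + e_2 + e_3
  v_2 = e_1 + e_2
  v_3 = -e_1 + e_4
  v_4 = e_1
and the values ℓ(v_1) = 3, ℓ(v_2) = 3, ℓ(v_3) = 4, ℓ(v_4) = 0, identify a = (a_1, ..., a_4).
a = (0, 3, 0, 4)

Write a = (a_1, ..., a_4) in the standard basis. For each basis vector v_i, ℓ(v_i) = <v_i, a> is a linear equation in the a_j's. Collect the n equations into a matrix system V a = ℓ, where row i of V is v_i (expressed in the standard basis). Since V is invertible (lower-triangular with 1s on the diagonal, up to permutation), solve by back-substitution:
  V =
[[1, 1, 1, 0],
 [1, 1, 0, 0],
 [-1, 0, 0, 1],
 [1, 0, 0, 0]]
  V a = (3, 3, 4, 0)
Solving gives a = (0, 3, 0, 4).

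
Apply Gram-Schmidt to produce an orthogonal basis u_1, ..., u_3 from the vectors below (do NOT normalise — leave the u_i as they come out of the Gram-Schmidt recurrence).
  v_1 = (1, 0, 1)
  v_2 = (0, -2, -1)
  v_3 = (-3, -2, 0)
Orthogonal basis:
  u_1 = (1, 0, 1)
  u_2 = (1/2, -2, -1/2)
  u_3 = (-16/9, -8/9, 16/9)

Apply the Gram-Schmidt recurrence
  u_1 = v_1
  u_i = v_i − Σ_{j<i} ((v_i · u_j) / (u_j · u_j)) · u_j.

Step by step this gives:
  u_1 = (1, 0, 1)
  u_2 = (1/2, -2, -1/2)
  u_3 = (-16/9, -8/9, 16/9)

Orthogonality check:
  u_2 · u_1 = 0 (should be 0)
  u_3 · u_1 = 0 (should be 0)
  u_3 · u_2 = 0 (should be 0)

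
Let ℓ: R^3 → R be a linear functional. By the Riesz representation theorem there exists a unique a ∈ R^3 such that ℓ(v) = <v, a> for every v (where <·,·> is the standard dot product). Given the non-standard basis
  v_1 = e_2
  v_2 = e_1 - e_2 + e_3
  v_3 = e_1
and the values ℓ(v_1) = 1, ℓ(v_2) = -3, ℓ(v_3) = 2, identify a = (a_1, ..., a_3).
a = (2, 1, -4)

Write a = (a_1, ..., a_3) in the standard basis. For each basis vector v_i, ℓ(v_i) = <v_i, a> is a linear equation in the a_j's. Collect the n equations into a matrix system V a = ℓ, where row i of V is v_i (expressed in the standard basis). Since V is invertible (lower-triangular with 1s on the diagonal, up to permutation), solve by back-substitution:
  V =
[[0, 1, 0],
 [1, -1, 1],
 [1, 0, 0]]
  V a = (1, -3, 2)
Solving gives a = (2, 1, -4).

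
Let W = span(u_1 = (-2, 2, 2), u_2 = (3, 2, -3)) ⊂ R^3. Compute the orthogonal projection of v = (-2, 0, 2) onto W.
proj_W(v) = (-2, 0, 2)

Set up U = [u_1 | ... | u_2] ∈ R^(3×2). The projector onto W = col(U) is P = U (U^T U)^(-1) U^T.
Compute U^T U =
  [12, -8]
  [-8, 22],
and U^T v = (8, -12).
Solve U^T U · c = U^T v for the coefficients: c = (2/5, -2/5). The projection is proj_W(v) = U c.
Check: (v - proj_W(v)) · u_1 = 0  (should be 0).
Check: (v - proj_W(v)) · u_2 = 0  (should be 0).
Result: proj_W(v) = (-2, 0, 2).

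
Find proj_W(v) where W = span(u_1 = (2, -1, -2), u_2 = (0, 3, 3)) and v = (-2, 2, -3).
proj_W(v) = (-2/3, -2/3, -1/3)

Set up U = [u_1 | ... | u_2] ∈ R^(3×2). The projector onto W = col(U) is P = U (U^T U)^(-1) U^T.
Compute U^T U =
  [9, -9]
  [-9, 18],
and U^T v = (0, -3).
Solve U^T U · c = U^T v for the coefficients: c = (-1/3, -1/3). The projection is proj_W(v) = U c.
Check: (v - proj_W(v)) · u_1 = 0  (should be 0).
Check: (v - proj_W(v)) · u_2 = 0  (should be 0).
Result: proj_W(v) = (-2/3, -2/3, -1/3).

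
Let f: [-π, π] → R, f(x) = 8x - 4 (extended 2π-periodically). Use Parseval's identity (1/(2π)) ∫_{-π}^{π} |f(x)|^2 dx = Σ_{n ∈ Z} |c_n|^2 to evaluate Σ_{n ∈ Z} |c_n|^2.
Σ |c_n|^2 = 64π^2/3 + 16

Expand and integrate term by term over [-π, π]:
  ∫ (8x)^2 dx = 64·(2π^3/3); ∫ 2·8·(-4)·x dx = 0 (odd integrand); ∫ (-4)^2 dx = 16·2π.
So (1/(2π)) ∫_{-π}^{π} (8x - 4)^2 dx = 64π^2/3 + 16 = 64π^2/3 + 16.
Parseval ⇒ Σ |c_n|^2 = 64π^2/3 + 16.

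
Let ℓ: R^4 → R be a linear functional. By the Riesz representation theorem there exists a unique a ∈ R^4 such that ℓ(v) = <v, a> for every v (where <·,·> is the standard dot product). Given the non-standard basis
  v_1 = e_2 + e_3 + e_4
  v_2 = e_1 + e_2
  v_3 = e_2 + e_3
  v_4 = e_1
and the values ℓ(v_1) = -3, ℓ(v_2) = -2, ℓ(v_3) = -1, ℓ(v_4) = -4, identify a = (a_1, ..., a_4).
a = (-4, 2, -3, -2)

Write a = (a_1, ..., a_4) in the standard basis. For each basis vector v_i, ℓ(v_i) = <v_i, a> is a linear equation in the a_j's. Collect the n equations into a matrix system V a = ℓ, where row i of V is v_i (expressed in the standard basis). Since V is invertible (lower-triangular with 1s on the diagonal, up to permutation), solve by back-substitution:
  V =
[[0, 1, 1, 1],
 [1, 1, 0, 0],
 [0, 1, 1, 0],
 [1, 0, 0, 0]]
  V a = (-3, -2, -1, -4)
Solving gives a = (-4, 2, -3, -2).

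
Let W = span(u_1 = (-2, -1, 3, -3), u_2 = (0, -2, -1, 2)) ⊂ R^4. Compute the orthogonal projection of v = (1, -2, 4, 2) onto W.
proj_W(v) = (-82/79, -175/79, 56/79, 11/79)

Set up U = [u_1 | ... | u_2] ∈ R^(4×2). The projector onto W = col(U) is P = U (U^T U)^(-1) U^T.
Compute U^T U =
  [23, -7]
  [-7, 9],
and U^T v = (6, 4).
Solve U^T U · c = U^T v for the coefficients: c = (41/79, 67/79). The projection is proj_W(v) = U c.
Check: (v - proj_W(v)) · u_1 = 0  (should be 0).
Check: (v - proj_W(v)) · u_2 = 0  (should be 0).
Result: proj_W(v) = (-82/79, -175/79, 56/79, 11/79).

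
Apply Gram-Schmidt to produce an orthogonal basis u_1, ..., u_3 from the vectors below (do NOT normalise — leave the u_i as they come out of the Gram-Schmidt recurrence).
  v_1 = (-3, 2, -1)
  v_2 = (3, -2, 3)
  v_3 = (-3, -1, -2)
Orthogonal basis:
  u_1 = (-3, 2, -1)
  u_2 = (-3/7, 2/7, 13/7)
  u_3 = (-18/13, -27/13, 0)

Apply the Gram-Schmidt recurrence
  u_1 = v_1
  u_i = v_i − Σ_{j<i} ((v_i · u_j) / (u_j · u_j)) · u_j.

Step by step this gives:
  u_1 = (-3, 2, -1)
  u_2 = (-3/7, 2/7, 13/7)
  u_3 = (-18/13, -27/13, 0)

Orthogonality check:
  u_2 · u_1 = 0 (should be 0)
  u_3 · u_1 = 0 (should be 0)
  u_3 · u_2 = 0 (should be 0)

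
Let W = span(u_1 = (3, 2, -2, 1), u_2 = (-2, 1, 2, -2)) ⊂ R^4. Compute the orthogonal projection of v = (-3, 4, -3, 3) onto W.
proj_W(v) = (82/67, 106/67, -40/67, -2/67)

Set up U = [u_1 | ... | u_2] ∈ R^(4×2). The projector onto W = col(U) is P = U (U^T U)^(-1) U^T.
Compute U^T U =
  [18, -10]
  [-10, 13],
and U^T v = (8, -2).
Solve U^T U · c = U^T v for the coefficients: c = (42/67, 22/67). The projection is proj_W(v) = U c.
Check: (v - proj_W(v)) · u_1 = 0  (should be 0).
Check: (v - proj_W(v)) · u_2 = 0  (should be 0).
Result: proj_W(v) = (82/67, 106/67, -40/67, -2/67).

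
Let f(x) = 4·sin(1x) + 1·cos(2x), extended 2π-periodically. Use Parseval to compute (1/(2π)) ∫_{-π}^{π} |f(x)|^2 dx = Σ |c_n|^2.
Σ |c_n|^2 = 17/2

Expand |f|^2 and use orthogonality of {sin(nx), cos(mx)} on [-π, π]:
  ∫_{-π}^{π} sin(nx)^2 dx = π, ∫ cos(mx)^2 dx = π, and cross terms integrate to 0.
So ∫_{-π}^{π} f(x)^2 dx = 4^2 · π + 1^2 · π = (16 + 1)π.
Divide by 2π: (16 + 1)/2 = 17/2.
By Parseval, this equals Σ |c_n|^2.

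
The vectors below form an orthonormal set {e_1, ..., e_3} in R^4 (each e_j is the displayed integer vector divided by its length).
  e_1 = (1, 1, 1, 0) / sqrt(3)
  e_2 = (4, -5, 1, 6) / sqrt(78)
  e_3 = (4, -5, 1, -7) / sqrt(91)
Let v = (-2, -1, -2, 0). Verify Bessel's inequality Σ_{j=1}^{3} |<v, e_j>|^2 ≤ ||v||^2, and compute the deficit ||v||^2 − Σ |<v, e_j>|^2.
Σ |<v, e_j>|^2 = 125/14; ||v||^2 = 9; deficit = 1/14

Write each e_j = u_j / sqrt(<u_j, u_j>) where u_j is the displayed integer vector. Then <v, e_j> = <v, u_j> / sqrt(<u_j, u_j>), so |<v, e_j>|^2 = <v, u_j>^2 / <u_j, u_j>.
Coefficients: <v, e_1> = -5/sqrt(3), <v, e_2> = -5/sqrt(78), <v, e_3> = -5/sqrt(91).
Square and sum: Σ |<v, e_j>|^2 = 125/14.
Compute ||v||^2 = v·v = 9.
Deficit = 9 − 125/14 = 1/14 ≥ 0, confirming Bessel's inequality. (The deficit equals ||v − Σ <v,e_j> e_j||^2, the squared distance from v to span{e_j}.)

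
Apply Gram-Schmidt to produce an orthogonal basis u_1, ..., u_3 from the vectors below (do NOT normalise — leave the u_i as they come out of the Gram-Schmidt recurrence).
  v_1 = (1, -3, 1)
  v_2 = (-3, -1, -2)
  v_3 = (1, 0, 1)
Orthogonal basis:
  u_1 = (1, -3, 1)
  u_2 = (-31/11, -17/11, -20/11)
  u_3 = (-7/50, 1/50, 1/5)

Apply the Gram-Schmidt recurrence
  u_1 = v_1
  u_i = v_i − Σ_{j<i} ((v_i · u_j) / (u_j · u_j)) · u_j.

Step by step this gives:
  u_1 = (1, -3, 1)
  u_2 = (-31/11, -17/11, -20/11)
  u_3 = (-7/50, 1/50, 1/5)

Orthogonality check:
  u_2 · u_1 = 0 (should be 0)
  u_3 · u_1 = 0 (should be 0)
  u_3 · u_2 = 0 (should be 0)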